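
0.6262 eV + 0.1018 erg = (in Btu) 9.649e-12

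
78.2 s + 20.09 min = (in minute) 21.39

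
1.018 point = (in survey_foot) 0.001178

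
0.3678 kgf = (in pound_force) 0.8109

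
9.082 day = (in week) 1.297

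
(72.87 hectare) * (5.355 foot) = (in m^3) 1.189e+06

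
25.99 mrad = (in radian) 0.02599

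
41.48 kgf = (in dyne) 4.068e+07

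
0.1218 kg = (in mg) 1.218e+05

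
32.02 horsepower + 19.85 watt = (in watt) 2.39e+04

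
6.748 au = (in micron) 1.009e+18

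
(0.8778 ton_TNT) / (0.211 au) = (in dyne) 1.164e+04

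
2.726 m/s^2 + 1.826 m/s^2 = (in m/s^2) 4.552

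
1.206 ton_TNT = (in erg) 5.046e+16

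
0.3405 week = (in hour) 57.2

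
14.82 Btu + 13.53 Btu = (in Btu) 28.35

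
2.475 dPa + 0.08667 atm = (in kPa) 8.782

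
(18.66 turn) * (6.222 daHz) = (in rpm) 6.966e+04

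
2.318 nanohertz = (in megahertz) 2.318e-15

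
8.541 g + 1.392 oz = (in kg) 0.048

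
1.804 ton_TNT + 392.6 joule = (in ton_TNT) 1.804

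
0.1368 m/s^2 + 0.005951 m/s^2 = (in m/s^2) 0.1428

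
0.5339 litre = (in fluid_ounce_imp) 18.79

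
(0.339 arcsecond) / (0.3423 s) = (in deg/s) 0.0002751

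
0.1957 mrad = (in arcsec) 40.37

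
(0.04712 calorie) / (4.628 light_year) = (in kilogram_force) 4.592e-19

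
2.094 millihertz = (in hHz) 2.094e-05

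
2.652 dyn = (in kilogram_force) 2.704e-06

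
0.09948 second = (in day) 1.151e-06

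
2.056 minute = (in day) 0.001428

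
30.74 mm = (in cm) 3.074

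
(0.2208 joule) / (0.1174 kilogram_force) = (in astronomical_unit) 1.282e-12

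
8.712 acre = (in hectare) 3.526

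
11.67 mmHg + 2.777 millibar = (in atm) 0.0181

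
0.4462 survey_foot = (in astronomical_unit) 9.091e-13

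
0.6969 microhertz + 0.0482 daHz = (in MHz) 4.82e-07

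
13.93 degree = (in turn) 0.03869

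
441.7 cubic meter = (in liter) 4.417e+05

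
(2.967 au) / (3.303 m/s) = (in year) 4261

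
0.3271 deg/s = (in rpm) 0.05452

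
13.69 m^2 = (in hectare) 0.001369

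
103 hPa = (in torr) 77.26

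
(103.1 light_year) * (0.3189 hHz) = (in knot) 6.046e+19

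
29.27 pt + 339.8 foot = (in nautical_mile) 0.05593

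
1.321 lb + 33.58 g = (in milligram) 6.328e+05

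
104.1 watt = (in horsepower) 0.1396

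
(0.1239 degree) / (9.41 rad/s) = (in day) 2.66e-09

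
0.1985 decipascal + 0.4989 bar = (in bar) 0.4989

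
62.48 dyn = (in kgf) 6.371e-05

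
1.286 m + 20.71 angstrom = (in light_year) 1.359e-16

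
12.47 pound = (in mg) 5.656e+06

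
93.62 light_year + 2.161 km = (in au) 5.921e+06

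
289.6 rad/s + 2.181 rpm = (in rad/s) 289.8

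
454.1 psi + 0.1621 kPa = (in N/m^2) 3.131e+06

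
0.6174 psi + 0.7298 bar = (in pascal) 7.724e+04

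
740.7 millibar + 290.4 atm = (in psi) 4278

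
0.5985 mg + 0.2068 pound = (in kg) 0.0938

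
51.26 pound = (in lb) 51.26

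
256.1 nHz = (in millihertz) 0.0002561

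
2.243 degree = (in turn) 0.006231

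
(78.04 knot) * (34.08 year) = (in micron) 4.315e+16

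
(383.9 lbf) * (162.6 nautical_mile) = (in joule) 5.142e+08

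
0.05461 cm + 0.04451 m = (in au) 3.012e-13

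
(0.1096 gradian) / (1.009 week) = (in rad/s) 2.821e-09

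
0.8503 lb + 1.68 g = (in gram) 387.4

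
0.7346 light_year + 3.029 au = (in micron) 6.95e+21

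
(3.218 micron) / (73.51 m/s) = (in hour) 1.216e-11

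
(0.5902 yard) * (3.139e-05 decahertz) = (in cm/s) 0.01694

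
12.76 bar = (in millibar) 1.276e+04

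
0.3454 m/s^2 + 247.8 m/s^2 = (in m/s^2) 248.1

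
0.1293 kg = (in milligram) 1.293e+05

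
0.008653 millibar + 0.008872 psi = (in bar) 0.0006204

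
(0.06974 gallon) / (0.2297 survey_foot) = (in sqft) 0.04059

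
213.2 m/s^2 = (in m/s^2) 213.2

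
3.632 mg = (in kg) 3.632e-06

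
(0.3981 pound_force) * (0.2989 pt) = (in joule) 0.0001867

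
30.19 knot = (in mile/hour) 34.74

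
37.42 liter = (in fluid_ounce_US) 1265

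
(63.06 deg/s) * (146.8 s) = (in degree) 9257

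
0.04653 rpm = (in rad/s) 0.004873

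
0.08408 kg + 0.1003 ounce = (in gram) 86.92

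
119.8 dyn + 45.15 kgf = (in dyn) 4.428e+07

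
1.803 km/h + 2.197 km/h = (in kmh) 4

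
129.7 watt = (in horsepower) 0.1739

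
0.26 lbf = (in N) 1.157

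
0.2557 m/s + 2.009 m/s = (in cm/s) 226.5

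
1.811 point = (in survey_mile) 3.97e-07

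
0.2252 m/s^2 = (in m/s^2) 0.2252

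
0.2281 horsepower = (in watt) 170.1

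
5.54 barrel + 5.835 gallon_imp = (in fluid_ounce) 3.068e+04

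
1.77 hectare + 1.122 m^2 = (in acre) 4.374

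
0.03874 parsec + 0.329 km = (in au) 7991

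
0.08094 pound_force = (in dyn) 3.6e+04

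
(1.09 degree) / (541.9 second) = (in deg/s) 0.002011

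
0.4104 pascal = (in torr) 0.003078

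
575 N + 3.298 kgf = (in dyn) 6.073e+07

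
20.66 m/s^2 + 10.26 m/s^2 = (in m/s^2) 30.92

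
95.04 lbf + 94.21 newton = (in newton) 517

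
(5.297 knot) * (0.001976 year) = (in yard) 1.857e+05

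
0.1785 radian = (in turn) 0.02841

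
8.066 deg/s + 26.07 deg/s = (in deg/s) 34.14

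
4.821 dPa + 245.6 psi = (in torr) 1.27e+04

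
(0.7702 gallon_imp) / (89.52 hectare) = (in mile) 2.43e-12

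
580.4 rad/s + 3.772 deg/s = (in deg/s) 3.326e+04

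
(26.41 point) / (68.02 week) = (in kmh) 8.153e-10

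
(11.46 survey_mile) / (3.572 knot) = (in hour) 2.788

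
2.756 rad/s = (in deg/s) 157.9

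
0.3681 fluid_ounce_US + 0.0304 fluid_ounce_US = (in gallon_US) 0.003113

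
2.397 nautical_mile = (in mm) 4.439e+06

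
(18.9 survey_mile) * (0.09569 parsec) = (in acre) 2.219e+16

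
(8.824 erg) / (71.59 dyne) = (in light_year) 1.303e-19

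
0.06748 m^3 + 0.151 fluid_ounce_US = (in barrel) 0.4245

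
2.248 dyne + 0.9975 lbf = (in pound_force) 0.9975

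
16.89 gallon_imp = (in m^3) 0.07678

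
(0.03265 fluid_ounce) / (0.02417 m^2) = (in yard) 4.369e-05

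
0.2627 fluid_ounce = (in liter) 0.007769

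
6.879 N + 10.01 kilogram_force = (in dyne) 1.05e+07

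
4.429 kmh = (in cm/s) 123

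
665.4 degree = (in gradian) 739.3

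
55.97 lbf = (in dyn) 2.49e+07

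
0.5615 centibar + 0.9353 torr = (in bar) 0.006862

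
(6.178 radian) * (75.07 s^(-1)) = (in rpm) 4429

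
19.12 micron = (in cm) 0.001912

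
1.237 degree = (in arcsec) 4453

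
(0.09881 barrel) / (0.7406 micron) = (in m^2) 2.121e+04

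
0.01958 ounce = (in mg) 555.1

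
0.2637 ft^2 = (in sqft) 0.2637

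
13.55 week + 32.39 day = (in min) 1.832e+05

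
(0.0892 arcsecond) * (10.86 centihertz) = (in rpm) 4.485e-07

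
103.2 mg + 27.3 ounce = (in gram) 774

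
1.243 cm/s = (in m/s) 0.01243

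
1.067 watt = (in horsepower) 0.001431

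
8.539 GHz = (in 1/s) 8.539e+09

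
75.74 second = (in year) 2.402e-06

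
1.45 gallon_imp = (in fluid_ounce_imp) 232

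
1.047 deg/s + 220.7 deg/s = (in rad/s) 3.87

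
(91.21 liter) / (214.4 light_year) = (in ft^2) 4.84e-19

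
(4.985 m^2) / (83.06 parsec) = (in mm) 1.945e-15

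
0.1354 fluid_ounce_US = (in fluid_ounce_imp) 0.1409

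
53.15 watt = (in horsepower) 0.07128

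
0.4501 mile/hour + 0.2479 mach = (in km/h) 304.6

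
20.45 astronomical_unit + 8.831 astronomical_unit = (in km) 4.38e+09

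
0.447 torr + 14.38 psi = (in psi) 14.39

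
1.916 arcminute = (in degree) 0.03193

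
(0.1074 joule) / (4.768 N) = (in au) 1.506e-13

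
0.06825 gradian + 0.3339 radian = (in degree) 19.19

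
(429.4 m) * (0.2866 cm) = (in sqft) 13.25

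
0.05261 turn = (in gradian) 21.04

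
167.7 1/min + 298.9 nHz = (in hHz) 0.02795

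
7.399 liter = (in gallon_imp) 1.628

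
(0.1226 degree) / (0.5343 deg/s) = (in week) 3.794e-07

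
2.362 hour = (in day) 0.09842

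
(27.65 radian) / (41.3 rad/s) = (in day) 7.749e-06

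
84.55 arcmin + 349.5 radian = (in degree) 2.003e+04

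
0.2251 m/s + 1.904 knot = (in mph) 2.695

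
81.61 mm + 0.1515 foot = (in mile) 7.94e-05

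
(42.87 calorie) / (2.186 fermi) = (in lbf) 1.845e+16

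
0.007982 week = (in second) 4828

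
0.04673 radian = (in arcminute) 160.6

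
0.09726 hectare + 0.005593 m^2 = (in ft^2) 1.047e+04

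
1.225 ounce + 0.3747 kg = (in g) 409.4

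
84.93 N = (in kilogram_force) 8.66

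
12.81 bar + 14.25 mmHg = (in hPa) 1.283e+04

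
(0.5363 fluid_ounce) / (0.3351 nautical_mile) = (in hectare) 2.556e-12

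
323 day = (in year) 0.8849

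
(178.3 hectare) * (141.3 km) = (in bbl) 1.585e+12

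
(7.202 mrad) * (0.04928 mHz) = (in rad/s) 3.549e-07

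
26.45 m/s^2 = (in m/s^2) 26.45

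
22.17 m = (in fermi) 2.217e+16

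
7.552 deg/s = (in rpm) 1.259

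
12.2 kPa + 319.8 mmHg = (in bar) 0.5484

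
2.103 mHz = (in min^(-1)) 0.1262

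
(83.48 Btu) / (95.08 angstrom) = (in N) 9.263e+12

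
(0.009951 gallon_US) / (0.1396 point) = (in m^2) 0.7649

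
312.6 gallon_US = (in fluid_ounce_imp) 4.165e+04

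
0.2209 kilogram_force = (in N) 2.166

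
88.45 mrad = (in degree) 5.068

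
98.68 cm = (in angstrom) 9.868e+09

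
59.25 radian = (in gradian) 3772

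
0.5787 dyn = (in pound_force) 1.301e-06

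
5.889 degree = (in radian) 0.1028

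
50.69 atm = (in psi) 744.9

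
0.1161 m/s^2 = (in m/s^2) 0.1161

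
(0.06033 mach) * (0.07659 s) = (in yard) 1.721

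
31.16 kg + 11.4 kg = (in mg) 4.256e+07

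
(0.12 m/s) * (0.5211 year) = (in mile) 1225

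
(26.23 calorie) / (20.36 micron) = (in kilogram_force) 5.497e+05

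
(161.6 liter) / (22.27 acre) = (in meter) 1.793e-06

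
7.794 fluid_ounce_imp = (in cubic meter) 0.0002215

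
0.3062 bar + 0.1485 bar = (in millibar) 454.7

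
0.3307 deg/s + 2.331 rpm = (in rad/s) 0.2499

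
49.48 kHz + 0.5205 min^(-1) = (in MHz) 0.04948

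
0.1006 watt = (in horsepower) 0.0001349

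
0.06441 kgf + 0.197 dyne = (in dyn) 6.316e+04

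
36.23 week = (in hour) 6087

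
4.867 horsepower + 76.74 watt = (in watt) 3706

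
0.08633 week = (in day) 0.6043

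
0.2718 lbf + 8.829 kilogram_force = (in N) 87.79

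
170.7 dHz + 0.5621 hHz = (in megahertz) 7.328e-05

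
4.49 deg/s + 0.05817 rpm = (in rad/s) 0.08446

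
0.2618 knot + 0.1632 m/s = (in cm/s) 29.79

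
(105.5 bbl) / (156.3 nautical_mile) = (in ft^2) 0.0006237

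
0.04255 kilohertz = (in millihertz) 4.255e+04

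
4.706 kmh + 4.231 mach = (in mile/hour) 3226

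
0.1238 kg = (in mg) 1.238e+05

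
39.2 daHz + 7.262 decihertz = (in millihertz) 3.927e+05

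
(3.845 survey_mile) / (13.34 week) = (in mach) 2.252e-06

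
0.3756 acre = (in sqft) 1.636e+04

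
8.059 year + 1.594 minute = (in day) 2942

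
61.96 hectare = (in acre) 153.1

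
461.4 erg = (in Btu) 4.373e-08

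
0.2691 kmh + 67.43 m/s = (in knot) 131.2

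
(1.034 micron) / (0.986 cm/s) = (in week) 1.734e-10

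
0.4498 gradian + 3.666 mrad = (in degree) 0.6149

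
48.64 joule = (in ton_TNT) 1.163e-08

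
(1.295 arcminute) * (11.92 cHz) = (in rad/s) 4.49e-05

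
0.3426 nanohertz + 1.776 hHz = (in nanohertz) 1.776e+11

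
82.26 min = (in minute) 82.26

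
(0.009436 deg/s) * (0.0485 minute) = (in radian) 0.0004792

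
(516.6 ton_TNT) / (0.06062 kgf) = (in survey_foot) 1.193e+13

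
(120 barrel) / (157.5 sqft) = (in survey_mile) 0.0008102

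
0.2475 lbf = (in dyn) 1.101e+05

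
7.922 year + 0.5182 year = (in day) 3081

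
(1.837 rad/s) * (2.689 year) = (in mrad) 1.558e+11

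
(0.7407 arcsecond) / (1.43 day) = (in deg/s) 1.665e-09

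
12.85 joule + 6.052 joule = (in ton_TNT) 4.518e-09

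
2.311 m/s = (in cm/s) 231.1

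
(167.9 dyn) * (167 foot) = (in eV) 5.334e+17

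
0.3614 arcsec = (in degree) 0.0001004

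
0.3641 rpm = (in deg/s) 2.185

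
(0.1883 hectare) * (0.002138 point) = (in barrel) 0.008933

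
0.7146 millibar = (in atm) 0.0007053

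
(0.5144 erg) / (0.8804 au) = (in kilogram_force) 3.983e-20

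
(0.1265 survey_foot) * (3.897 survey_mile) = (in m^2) 241.8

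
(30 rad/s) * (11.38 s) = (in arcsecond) 7.042e+07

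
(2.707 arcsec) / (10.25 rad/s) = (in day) 1.482e-11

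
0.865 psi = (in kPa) 5.964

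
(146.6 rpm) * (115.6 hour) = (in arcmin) 2.196e+10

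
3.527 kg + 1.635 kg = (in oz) 182.1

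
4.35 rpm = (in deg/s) 26.1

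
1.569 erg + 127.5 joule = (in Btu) 0.1208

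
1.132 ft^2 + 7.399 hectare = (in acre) 18.28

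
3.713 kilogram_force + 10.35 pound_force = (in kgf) 8.408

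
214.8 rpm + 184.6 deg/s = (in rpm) 245.6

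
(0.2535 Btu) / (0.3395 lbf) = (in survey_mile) 0.11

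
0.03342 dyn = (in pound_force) 7.513e-08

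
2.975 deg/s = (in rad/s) 0.05192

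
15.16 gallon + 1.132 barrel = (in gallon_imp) 52.21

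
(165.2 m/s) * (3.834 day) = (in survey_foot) 1.795e+08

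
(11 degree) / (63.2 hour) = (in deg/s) 4.835e-05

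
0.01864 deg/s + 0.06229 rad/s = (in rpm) 0.5979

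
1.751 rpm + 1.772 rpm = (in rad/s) 0.3689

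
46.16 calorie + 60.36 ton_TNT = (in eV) 1.576e+30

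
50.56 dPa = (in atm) 4.99e-05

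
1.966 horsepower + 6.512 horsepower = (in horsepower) 8.478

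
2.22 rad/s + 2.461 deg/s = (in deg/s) 129.7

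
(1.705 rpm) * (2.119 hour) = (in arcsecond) 2.809e+08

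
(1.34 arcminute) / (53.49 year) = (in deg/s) 1.324e-11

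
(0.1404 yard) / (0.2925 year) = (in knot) 2.705e-08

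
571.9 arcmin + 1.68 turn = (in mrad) 1.072e+04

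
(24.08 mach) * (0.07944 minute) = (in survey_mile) 24.28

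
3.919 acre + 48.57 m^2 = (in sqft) 1.712e+05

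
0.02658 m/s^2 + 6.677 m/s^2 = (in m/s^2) 6.704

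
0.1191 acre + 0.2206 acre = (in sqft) 1.48e+04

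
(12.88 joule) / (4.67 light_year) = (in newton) 2.915e-16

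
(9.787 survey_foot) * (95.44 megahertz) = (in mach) 8.361e+05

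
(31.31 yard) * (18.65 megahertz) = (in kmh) 1.922e+09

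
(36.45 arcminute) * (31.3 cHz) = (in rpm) 0.03169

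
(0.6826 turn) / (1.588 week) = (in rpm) 4.264e-05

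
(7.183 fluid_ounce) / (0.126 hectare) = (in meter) 1.686e-07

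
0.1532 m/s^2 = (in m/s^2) 0.1532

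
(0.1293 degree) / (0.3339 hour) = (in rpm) 1.793e-05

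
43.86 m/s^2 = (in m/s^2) 43.86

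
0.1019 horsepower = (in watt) 75.99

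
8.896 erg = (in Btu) 8.432e-10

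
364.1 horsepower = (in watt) 2.715e+05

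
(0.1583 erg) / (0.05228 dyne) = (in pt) 85.83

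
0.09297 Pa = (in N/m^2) 0.09297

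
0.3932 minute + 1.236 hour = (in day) 0.05177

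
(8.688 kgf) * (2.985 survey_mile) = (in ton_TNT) 9.782e-05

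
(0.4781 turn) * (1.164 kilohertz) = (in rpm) 3.339e+04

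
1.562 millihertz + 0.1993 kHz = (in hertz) 199.3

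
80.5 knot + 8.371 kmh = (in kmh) 157.5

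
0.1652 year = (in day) 60.3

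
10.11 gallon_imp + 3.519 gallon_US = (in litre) 59.28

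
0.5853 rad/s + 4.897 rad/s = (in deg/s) 314.1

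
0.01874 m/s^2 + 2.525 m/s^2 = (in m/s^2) 2.544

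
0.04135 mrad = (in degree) 0.002369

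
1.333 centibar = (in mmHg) 9.998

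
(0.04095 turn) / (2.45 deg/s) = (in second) 6.017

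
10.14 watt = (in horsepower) 0.0136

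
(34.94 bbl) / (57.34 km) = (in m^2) 9.688e-05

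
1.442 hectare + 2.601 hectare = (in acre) 9.99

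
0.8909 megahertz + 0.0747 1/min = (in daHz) 8.909e+04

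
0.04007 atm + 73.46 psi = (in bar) 5.105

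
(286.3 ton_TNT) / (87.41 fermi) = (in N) 1.37e+25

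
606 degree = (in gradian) 673.3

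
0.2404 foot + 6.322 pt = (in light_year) 7.981e-18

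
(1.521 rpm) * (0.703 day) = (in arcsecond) 1.996e+09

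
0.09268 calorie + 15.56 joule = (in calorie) 3.812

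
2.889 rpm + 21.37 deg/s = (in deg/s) 38.7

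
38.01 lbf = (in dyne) 1.691e+07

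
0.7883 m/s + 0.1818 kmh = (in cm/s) 83.88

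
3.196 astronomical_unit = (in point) 1.355e+15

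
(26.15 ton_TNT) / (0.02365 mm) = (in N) 4.626e+15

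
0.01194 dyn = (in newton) 1.194e-07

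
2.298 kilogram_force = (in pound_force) 5.066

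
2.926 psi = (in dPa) 2.017e+05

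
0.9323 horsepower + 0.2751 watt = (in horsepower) 0.9327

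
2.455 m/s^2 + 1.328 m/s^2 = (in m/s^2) 3.783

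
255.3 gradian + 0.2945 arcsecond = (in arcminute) 1.379e+04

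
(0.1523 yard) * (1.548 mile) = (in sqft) 3734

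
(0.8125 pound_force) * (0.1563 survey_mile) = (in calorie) 217.3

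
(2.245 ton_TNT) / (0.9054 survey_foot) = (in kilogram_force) 3.471e+09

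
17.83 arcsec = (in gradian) 0.005503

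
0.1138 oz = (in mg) 3226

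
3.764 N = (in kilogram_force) 0.3838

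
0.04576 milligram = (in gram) 4.576e-05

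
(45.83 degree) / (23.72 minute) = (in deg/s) 0.0322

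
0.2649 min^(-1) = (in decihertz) 0.04415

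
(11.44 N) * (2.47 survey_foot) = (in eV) 5.376e+19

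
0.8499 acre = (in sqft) 3.702e+04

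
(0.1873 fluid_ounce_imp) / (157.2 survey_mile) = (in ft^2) 2.264e-10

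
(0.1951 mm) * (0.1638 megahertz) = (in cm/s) 3196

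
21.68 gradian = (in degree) 19.51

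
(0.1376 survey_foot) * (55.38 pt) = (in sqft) 0.00882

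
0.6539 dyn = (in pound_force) 1.47e-06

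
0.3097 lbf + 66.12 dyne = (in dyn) 1.378e+05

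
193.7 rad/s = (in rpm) 1850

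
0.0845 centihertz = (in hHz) 8.45e-06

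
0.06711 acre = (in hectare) 0.02716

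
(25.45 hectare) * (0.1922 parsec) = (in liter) 1.509e+24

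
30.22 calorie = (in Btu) 0.1198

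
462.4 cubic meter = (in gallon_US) 1.222e+05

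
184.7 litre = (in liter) 184.7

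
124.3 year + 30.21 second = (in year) 124.3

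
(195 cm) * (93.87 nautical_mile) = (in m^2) 3.39e+05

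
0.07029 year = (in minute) 3.694e+04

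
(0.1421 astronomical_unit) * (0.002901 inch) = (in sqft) 1.686e+07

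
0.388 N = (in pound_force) 0.08723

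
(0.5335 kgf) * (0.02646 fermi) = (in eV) 864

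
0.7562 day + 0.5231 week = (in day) 4.418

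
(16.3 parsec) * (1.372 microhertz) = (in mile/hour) 1.544e+12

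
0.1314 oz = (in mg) 3725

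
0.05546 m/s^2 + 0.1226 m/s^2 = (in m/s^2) 0.1781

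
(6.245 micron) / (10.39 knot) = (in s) 1.168e-06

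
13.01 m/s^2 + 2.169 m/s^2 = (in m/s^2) 15.18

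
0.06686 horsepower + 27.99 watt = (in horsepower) 0.1044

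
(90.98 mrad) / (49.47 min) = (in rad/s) 3.065e-05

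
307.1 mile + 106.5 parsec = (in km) 3.286e+15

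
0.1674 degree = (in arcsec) 602.6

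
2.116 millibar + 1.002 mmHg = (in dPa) 3452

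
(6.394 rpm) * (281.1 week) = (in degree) 6.522e+09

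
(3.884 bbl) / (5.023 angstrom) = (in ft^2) 1.323e+10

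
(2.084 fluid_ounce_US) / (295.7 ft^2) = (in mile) 1.394e-09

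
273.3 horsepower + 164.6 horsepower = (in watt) 3.265e+05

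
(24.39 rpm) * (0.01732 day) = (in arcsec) 7.884e+08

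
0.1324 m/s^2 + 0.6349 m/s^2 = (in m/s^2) 0.7673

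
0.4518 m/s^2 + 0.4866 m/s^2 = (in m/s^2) 0.9384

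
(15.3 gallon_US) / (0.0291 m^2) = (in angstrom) 1.99e+10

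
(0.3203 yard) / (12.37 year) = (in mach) 2.205e-12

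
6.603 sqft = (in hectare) 6.134e-05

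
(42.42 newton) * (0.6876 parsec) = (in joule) 9e+17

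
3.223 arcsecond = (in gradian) 0.0009948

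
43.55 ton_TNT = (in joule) 1.822e+11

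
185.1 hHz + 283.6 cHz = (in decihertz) 1.851e+05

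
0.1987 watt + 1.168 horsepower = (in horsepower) 1.168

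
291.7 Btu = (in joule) 3.078e+05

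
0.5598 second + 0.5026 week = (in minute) 5066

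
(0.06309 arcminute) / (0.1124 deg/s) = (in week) 1.547e-08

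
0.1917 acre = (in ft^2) 8350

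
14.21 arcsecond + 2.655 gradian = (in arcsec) 8616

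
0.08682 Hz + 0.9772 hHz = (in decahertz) 9.781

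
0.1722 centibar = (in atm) 0.001699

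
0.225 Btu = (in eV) 1.482e+21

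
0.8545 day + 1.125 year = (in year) 1.127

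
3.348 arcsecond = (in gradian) 0.001033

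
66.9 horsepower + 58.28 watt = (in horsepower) 66.98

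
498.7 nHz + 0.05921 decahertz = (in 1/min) 35.53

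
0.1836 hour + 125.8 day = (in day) 125.8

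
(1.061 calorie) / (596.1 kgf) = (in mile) 4.719e-07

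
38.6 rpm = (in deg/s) 231.6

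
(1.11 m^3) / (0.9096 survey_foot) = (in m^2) 4.004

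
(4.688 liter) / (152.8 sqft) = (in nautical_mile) 1.783e-07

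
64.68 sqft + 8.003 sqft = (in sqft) 72.68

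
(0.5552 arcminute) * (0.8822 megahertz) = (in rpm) 1361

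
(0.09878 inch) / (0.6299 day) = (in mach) 1.354e-10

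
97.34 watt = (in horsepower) 0.1305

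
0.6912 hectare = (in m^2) 6912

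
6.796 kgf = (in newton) 66.65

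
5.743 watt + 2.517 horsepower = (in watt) 1883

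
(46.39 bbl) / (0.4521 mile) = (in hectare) 1.014e-06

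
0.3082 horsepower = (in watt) 229.8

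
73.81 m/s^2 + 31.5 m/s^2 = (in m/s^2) 105.3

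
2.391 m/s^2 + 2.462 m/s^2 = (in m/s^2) 4.853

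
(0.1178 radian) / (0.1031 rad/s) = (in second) 1.143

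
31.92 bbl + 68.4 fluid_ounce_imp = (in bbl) 31.93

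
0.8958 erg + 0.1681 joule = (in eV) 1.049e+18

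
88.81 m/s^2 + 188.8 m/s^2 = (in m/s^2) 277.6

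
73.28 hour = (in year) 0.008365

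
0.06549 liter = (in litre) 0.06549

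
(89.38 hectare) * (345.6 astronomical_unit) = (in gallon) 1.221e+22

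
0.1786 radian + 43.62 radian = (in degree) 2509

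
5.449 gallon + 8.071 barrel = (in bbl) 8.201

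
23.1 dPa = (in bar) 2.31e-05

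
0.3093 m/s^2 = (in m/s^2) 0.3093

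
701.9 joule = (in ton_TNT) 1.678e-07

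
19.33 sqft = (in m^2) 1.796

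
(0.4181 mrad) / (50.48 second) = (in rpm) 7.909e-05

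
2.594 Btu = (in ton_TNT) 6.541e-07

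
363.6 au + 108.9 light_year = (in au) 6.887e+06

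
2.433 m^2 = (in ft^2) 26.19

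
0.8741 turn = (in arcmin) 1.888e+04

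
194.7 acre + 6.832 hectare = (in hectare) 85.62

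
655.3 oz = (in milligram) 1.858e+07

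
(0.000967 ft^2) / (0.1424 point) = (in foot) 5.867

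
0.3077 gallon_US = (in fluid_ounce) 39.39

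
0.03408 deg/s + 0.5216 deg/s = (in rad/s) 0.009698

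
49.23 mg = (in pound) 0.0001085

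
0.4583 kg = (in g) 458.3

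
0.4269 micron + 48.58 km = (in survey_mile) 30.19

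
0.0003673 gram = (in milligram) 0.3673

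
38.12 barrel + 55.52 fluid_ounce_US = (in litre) 6062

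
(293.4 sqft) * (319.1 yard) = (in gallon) 2.101e+06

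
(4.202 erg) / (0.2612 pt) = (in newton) 0.00456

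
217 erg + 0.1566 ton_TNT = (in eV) 4.09e+27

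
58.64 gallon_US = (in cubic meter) 0.222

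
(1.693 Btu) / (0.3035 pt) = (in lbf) 3.75e+06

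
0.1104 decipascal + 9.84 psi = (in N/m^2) 6.784e+04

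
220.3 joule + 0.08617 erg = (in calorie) 52.65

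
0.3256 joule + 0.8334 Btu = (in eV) 5.49e+21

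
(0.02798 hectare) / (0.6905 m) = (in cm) 4.052e+04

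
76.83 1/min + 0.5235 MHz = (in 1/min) 3.141e+07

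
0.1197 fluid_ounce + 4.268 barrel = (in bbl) 4.268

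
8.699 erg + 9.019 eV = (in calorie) 2.079e-07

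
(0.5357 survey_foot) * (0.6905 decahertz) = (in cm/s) 112.7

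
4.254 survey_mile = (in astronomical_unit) 4.576e-08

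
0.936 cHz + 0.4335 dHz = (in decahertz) 0.005271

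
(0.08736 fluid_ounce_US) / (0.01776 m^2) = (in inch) 0.005727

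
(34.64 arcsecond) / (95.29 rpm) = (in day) 1.948e-10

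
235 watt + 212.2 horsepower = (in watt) 1.585e+05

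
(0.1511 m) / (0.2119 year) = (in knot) 4.395e-08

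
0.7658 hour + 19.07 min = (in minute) 65.02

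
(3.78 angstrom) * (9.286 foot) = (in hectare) 1.07e-13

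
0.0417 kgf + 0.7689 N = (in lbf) 0.2648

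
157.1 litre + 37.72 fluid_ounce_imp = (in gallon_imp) 34.79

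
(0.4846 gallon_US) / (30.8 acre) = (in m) 1.472e-08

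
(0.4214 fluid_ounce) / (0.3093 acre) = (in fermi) 9.956e+06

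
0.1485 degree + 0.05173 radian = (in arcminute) 186.7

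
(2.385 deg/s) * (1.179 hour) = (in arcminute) 6.074e+05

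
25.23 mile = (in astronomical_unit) 2.714e-07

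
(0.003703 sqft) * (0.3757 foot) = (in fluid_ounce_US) 1.332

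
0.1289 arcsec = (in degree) 3.581e-05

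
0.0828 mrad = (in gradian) 0.005271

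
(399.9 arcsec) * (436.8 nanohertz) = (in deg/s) 4.852e-08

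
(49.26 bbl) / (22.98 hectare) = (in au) 2.278e-16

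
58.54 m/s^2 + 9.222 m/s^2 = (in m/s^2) 67.76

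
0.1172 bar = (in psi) 1.7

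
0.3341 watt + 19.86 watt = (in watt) 20.19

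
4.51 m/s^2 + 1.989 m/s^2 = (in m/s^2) 6.499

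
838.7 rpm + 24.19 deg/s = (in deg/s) 5056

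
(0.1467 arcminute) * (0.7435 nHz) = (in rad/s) 3.173e-14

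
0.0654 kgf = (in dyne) 6.414e+04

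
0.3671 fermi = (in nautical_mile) 1.982e-19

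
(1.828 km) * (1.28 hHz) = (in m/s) 2.34e+05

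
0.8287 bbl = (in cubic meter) 0.1318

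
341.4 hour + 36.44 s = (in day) 14.23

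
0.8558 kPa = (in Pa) 855.8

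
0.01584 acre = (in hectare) 0.00641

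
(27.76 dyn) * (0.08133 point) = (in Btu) 7.549e-12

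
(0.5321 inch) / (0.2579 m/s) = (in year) 1.662e-09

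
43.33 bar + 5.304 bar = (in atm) 48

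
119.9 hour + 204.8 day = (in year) 0.5748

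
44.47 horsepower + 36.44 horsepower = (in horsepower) 80.91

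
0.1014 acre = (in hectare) 0.04104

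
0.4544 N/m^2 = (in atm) 4.485e-06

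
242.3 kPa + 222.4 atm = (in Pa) 2.278e+07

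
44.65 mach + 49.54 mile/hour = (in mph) 3.406e+04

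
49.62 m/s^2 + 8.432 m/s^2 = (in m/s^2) 58.05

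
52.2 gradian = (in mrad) 820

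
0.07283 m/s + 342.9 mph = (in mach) 0.4504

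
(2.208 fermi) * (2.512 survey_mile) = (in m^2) 8.926e-12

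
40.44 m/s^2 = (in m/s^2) 40.44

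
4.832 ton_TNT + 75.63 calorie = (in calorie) 4.832e+09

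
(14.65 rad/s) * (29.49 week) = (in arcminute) 8.983e+11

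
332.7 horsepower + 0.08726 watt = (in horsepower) 332.7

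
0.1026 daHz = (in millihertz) 1026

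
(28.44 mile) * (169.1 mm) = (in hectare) 0.774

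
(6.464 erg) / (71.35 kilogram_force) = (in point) 2.619e-06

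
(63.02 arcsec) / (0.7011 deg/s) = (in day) 2.89e-07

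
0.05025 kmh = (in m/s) 0.01396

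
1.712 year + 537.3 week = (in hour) 1.053e+05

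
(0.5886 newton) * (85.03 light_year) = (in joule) 4.735e+17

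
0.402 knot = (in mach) 0.0006074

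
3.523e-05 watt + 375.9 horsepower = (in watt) 2.803e+05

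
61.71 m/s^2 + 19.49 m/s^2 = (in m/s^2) 81.2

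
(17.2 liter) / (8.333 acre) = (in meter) 5.1e-07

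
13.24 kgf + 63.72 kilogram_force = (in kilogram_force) 76.96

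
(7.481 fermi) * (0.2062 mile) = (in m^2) 2.483e-12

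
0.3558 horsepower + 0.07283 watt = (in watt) 265.4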